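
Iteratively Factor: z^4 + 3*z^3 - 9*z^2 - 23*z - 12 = (z + 1)*(z^3 + 2*z^2 - 11*z - 12) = (z - 3)*(z + 1)*(z^2 + 5*z + 4) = (z - 3)*(z + 1)^2*(z + 4)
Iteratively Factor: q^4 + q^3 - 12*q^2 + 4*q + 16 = (q + 1)*(q^3 - 12*q + 16) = (q + 1)*(q + 4)*(q^2 - 4*q + 4) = (q - 2)*(q + 1)*(q + 4)*(q - 2)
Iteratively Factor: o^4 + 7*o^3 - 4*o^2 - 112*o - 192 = (o + 4)*(o^3 + 3*o^2 - 16*o - 48) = (o + 3)*(o + 4)*(o^2 - 16) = (o - 4)*(o + 3)*(o + 4)*(o + 4)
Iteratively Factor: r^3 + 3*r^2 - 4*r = (r - 1)*(r^2 + 4*r) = r*(r - 1)*(r + 4)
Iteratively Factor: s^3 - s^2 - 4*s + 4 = (s + 2)*(s^2 - 3*s + 2) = (s - 2)*(s + 2)*(s - 1)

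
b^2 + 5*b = b*(b + 5)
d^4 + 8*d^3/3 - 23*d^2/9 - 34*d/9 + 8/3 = (d - 1)*(d - 2/3)*(d + 4/3)*(d + 3)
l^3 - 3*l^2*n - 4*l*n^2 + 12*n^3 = (l - 3*n)*(l - 2*n)*(l + 2*n)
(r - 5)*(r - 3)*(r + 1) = r^3 - 7*r^2 + 7*r + 15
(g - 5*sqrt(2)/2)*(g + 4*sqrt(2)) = g^2 + 3*sqrt(2)*g/2 - 20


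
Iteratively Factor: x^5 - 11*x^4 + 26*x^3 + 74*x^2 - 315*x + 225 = (x - 3)*(x^4 - 8*x^3 + 2*x^2 + 80*x - 75) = (x - 5)*(x - 3)*(x^3 - 3*x^2 - 13*x + 15) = (x - 5)*(x - 3)*(x - 1)*(x^2 - 2*x - 15) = (x - 5)*(x - 3)*(x - 1)*(x + 3)*(x - 5)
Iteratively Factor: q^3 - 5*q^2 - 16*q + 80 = (q + 4)*(q^2 - 9*q + 20) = (q - 5)*(q + 4)*(q - 4)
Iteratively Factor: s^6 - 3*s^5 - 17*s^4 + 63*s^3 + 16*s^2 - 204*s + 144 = (s - 3)*(s^5 - 17*s^3 + 12*s^2 + 52*s - 48) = (s - 3)*(s - 2)*(s^4 + 2*s^3 - 13*s^2 - 14*s + 24) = (s - 3)*(s - 2)*(s + 2)*(s^3 - 13*s + 12) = (s - 3)*(s - 2)*(s - 1)*(s + 2)*(s^2 + s - 12) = (s - 3)*(s - 2)*(s - 1)*(s + 2)*(s + 4)*(s - 3)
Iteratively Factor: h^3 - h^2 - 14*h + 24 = (h + 4)*(h^2 - 5*h + 6) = (h - 2)*(h + 4)*(h - 3)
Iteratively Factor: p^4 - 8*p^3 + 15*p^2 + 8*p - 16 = (p - 4)*(p^3 - 4*p^2 - p + 4) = (p - 4)^2*(p^2 - 1) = (p - 4)^2*(p + 1)*(p - 1)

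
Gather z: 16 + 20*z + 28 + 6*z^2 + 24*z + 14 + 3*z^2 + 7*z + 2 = 9*z^2 + 51*z + 60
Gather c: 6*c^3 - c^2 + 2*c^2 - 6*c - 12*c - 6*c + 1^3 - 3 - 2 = 6*c^3 + c^2 - 24*c - 4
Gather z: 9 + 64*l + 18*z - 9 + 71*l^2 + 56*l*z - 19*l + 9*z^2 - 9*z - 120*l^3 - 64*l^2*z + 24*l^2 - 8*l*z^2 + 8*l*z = -120*l^3 + 95*l^2 + 45*l + z^2*(9 - 8*l) + z*(-64*l^2 + 64*l + 9)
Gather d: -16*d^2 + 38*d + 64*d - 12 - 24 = -16*d^2 + 102*d - 36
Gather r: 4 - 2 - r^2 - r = -r^2 - r + 2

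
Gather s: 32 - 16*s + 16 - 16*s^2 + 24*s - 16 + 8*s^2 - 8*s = 32 - 8*s^2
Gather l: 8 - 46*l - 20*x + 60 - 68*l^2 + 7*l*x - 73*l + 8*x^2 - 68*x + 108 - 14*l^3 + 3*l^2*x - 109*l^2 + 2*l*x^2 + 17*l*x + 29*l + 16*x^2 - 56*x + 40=-14*l^3 + l^2*(3*x - 177) + l*(2*x^2 + 24*x - 90) + 24*x^2 - 144*x + 216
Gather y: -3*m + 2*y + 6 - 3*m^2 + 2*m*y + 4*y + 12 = -3*m^2 - 3*m + y*(2*m + 6) + 18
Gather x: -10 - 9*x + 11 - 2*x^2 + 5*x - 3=-2*x^2 - 4*x - 2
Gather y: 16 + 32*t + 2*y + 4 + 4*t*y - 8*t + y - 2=24*t + y*(4*t + 3) + 18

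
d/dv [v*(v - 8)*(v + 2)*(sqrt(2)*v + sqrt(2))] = sqrt(2)*(4*v^3 - 15*v^2 - 44*v - 16)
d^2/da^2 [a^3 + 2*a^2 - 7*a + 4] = 6*a + 4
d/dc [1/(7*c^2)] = -2/(7*c^3)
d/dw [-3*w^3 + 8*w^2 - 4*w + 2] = -9*w^2 + 16*w - 4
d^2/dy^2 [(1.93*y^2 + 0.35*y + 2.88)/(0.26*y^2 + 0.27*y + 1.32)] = (-2.22044604925031e-16*y^4 - 0.223652*y^3 - 2.806128*y^2 + 0.492336*y + 4.919256)/(0.017576*y^6 + 0.054756*y^5 + 0.324558*y^4 + 0.575667*y^3 + 1.647756*y^2 + 1.411344*y + 2.299968)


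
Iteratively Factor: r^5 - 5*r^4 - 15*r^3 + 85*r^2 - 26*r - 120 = (r - 3)*(r^4 - 2*r^3 - 21*r^2 + 22*r + 40) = (r - 5)*(r - 3)*(r^3 + 3*r^2 - 6*r - 8) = (r - 5)*(r - 3)*(r + 1)*(r^2 + 2*r - 8) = (r - 5)*(r - 3)*(r + 1)*(r + 4)*(r - 2)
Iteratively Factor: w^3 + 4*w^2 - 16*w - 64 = (w + 4)*(w^2 - 16) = (w + 4)^2*(w - 4)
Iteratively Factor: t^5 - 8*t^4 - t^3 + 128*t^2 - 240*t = (t)*(t^4 - 8*t^3 - t^2 + 128*t - 240) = t*(t - 3)*(t^3 - 5*t^2 - 16*t + 80) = t*(t - 3)*(t + 4)*(t^2 - 9*t + 20) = t*(t - 5)*(t - 3)*(t + 4)*(t - 4)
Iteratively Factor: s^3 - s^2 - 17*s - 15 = (s + 1)*(s^2 - 2*s - 15) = (s - 5)*(s + 1)*(s + 3)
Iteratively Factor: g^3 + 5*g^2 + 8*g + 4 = (g + 1)*(g^2 + 4*g + 4) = (g + 1)*(g + 2)*(g + 2)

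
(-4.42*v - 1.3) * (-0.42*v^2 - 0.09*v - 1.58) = 1.8564*v^3 + 0.9438*v^2 + 7.1006*v + 2.054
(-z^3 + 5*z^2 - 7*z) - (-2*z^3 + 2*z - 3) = z^3 + 5*z^2 - 9*z + 3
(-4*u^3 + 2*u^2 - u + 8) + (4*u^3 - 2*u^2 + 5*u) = 4*u + 8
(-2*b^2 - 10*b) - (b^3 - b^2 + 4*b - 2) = -b^3 - b^2 - 14*b + 2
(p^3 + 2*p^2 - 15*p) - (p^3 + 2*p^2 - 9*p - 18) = 18 - 6*p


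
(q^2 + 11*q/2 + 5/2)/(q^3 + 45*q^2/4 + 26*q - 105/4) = 2*(2*q + 1)/(4*q^2 + 25*q - 21)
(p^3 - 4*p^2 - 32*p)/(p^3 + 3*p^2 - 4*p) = (p - 8)/(p - 1)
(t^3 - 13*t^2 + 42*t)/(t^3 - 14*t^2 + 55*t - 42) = t/(t - 1)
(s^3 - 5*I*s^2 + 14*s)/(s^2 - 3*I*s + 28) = s*(s + 2*I)/(s + 4*I)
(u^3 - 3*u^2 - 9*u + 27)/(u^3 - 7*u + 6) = (u^2 - 6*u + 9)/(u^2 - 3*u + 2)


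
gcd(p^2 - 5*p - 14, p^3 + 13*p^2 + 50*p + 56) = p + 2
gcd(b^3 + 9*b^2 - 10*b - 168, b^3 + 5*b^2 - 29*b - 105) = b + 7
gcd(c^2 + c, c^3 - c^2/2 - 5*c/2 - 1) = c + 1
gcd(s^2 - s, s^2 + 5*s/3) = s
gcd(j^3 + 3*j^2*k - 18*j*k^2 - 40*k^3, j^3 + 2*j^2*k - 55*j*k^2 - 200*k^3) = j + 5*k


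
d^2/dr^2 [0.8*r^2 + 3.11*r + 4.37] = 1.60000000000000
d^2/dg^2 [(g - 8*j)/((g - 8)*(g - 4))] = 2*(g^3 - 24*g^2*j + 288*g*j - 96*g - 896*j + 384)/(g^6 - 36*g^5 + 528*g^4 - 4032*g^3 + 16896*g^2 - 36864*g + 32768)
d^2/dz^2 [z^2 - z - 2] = 2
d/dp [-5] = 0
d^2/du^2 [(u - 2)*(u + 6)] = 2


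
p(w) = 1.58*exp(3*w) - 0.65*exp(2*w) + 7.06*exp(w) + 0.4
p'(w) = 4.74*exp(3*w) - 1.3*exp(2*w) + 7.06*exp(w)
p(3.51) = 58635.26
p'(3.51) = 176159.51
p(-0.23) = 6.39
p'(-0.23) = 7.17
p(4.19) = 452347.58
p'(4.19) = 1358942.66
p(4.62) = 1645901.70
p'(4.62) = 4942966.47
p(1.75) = 320.60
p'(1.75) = 900.86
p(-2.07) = 1.28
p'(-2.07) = 0.88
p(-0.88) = 3.33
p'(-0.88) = 3.04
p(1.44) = 137.42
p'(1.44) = 363.03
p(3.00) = 12682.85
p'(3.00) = 38025.96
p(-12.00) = 0.40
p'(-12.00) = 0.00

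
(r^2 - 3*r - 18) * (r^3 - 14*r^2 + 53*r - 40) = r^5 - 17*r^4 + 77*r^3 + 53*r^2 - 834*r + 720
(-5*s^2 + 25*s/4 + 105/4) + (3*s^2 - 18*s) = -2*s^2 - 47*s/4 + 105/4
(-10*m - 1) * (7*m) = -70*m^2 - 7*m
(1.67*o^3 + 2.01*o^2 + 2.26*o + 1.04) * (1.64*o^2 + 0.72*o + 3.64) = 2.7388*o^5 + 4.4988*o^4 + 11.2324*o^3 + 10.6492*o^2 + 8.9752*o + 3.7856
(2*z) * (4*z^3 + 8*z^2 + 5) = 8*z^4 + 16*z^3 + 10*z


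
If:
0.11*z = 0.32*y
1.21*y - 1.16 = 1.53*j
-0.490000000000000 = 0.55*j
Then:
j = -0.89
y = -0.17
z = -0.49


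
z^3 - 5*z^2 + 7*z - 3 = (z - 3)*(z - 1)^2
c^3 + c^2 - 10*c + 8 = (c - 2)*(c - 1)*(c + 4)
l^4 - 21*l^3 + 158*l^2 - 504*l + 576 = (l - 8)*(l - 6)*(l - 4)*(l - 3)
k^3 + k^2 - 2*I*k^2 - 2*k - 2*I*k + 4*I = (k - 1)*(k + 2)*(k - 2*I)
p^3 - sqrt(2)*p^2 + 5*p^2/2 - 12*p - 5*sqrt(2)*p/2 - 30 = (p + 5/2)*(p - 3*sqrt(2))*(p + 2*sqrt(2))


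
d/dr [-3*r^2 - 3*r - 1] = -6*r - 3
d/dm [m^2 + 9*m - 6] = 2*m + 9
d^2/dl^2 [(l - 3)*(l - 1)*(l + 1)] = 6*l - 6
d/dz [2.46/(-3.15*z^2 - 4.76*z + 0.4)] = (15.498*z + 11.7096)/(3.15*z^2 + 4.76*z - 0.4)^2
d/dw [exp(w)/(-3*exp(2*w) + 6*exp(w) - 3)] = (exp(w) + 1)*exp(w)/(3*(exp(3*w) - 3*exp(2*w) + 3*exp(w) - 1))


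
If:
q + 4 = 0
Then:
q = -4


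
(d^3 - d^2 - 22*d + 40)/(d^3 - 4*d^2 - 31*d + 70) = (d - 4)/(d - 7)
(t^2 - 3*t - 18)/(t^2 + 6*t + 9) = (t - 6)/(t + 3)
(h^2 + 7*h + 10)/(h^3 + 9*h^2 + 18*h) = (h^2 + 7*h + 10)/(h*(h^2 + 9*h + 18))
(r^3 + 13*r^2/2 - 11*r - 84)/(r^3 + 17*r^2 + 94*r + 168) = (r - 7/2)/(r + 7)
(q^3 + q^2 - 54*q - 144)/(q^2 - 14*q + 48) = (q^2 + 9*q + 18)/(q - 6)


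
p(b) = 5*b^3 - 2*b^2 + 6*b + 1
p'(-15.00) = 3441.00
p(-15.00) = -17414.00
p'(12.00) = 2118.00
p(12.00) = 8425.00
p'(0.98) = 16.49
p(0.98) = 9.67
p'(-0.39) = 9.84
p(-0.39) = -1.94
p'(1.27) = 25.11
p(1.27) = 15.64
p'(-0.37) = 9.53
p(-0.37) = -1.75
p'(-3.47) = 200.49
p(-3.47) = -252.81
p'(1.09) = 19.46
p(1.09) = 11.64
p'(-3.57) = 211.45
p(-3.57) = -273.41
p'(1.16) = 21.54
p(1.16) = 13.07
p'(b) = 15*b^2 - 4*b + 6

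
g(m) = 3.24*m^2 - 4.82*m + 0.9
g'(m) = 6.48*m - 4.82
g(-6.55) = 171.48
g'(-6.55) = -47.26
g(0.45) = -0.61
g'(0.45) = -1.90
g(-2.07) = 24.76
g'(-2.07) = -18.23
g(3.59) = 25.35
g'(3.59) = 18.44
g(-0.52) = 4.28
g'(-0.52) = -8.19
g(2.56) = 9.79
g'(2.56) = 11.77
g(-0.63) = 5.22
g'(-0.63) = -8.90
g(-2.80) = 39.80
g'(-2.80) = -22.96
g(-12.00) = 525.30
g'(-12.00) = -82.58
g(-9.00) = 306.72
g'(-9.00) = -63.14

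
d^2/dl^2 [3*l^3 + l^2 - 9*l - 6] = 18*l + 2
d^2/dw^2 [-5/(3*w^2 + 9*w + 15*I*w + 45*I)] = 10*(w^2 + 3*w + 5*I*w - (2*w + 3 + 5*I)^2 + 15*I)/(3*(w^2 + 3*w + 5*I*w + 15*I)^3)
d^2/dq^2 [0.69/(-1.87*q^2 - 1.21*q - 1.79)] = (4.825722*q^2 + 3.122526*q - 0.69*(3.74*q + 1.21)*(7.48*q + 2.42) + 4.619274)/(1.87*q^2 + 1.21*q + 1.79)^3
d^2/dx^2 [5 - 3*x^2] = -6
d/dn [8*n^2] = 16*n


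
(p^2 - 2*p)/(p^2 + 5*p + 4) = p*(p - 2)/(p^2 + 5*p + 4)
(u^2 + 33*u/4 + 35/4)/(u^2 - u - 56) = (u + 5/4)/(u - 8)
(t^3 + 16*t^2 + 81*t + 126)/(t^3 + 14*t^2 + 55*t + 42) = (t + 3)/(t + 1)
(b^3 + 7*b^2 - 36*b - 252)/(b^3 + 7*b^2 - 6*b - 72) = (b^2 + b - 42)/(b^2 + b - 12)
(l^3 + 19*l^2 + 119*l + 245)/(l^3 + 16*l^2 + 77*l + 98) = (l + 5)/(l + 2)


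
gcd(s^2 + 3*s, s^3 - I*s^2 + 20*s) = s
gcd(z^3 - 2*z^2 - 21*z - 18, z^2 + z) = z + 1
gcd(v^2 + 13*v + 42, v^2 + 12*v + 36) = v + 6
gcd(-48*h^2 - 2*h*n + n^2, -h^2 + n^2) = 1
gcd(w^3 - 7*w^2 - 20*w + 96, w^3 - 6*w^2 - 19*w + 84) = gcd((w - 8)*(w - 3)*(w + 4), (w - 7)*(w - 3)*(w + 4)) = w^2 + w - 12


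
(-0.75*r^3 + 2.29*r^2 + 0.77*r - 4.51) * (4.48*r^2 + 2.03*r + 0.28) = -3.36*r^5 + 8.7367*r^4 + 7.8883*r^3 - 18.0005*r^2 - 8.9397*r - 1.2628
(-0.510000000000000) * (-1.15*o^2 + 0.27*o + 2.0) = 0.5865*o^2 - 0.1377*o - 1.02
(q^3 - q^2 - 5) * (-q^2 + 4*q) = -q^5 + 5*q^4 - 4*q^3 + 5*q^2 - 20*q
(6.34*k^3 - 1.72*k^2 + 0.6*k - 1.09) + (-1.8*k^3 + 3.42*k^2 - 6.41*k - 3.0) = 4.54*k^3 + 1.7*k^2 - 5.81*k - 4.09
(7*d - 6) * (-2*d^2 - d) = -14*d^3 + 5*d^2 + 6*d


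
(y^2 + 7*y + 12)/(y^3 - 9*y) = (y + 4)/(y*(y - 3))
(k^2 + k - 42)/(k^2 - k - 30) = (k + 7)/(k + 5)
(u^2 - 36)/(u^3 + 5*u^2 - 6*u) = (u - 6)/(u*(u - 1))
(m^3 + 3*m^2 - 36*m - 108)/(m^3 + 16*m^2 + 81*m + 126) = (m - 6)/(m + 7)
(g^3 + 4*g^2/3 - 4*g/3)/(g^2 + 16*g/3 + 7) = g*(3*g^2 + 4*g - 4)/(3*g^2 + 16*g + 21)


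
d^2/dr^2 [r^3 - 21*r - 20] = 6*r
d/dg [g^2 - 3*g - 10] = 2*g - 3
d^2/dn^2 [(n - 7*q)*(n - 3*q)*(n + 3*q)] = 6*n - 14*q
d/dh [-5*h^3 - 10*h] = -15*h^2 - 10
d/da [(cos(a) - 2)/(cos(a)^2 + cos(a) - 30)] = (cos(a)^2 - 4*cos(a) + 28)*sin(a)/(cos(a)^2 + cos(a) - 30)^2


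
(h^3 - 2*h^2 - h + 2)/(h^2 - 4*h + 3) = (h^2 - h - 2)/(h - 3)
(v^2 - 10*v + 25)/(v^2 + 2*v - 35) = (v - 5)/(v + 7)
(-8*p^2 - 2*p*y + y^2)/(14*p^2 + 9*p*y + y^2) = (-4*p + y)/(7*p + y)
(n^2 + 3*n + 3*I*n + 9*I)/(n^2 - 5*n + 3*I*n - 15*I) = (n + 3)/(n - 5)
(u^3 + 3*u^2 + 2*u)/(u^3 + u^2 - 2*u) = (u + 1)/(u - 1)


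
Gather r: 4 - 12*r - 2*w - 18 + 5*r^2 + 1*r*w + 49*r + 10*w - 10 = 5*r^2 + r*(w + 37) + 8*w - 24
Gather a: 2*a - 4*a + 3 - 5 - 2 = -2*a - 4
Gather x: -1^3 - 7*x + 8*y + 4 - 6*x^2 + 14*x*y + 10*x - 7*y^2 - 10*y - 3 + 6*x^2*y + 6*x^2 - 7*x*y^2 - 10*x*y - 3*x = 6*x^2*y + x*(-7*y^2 + 4*y) - 7*y^2 - 2*y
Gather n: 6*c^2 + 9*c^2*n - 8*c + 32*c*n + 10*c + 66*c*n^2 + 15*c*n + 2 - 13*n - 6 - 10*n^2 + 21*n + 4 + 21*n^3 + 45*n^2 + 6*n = 6*c^2 + 2*c + 21*n^3 + n^2*(66*c + 35) + n*(9*c^2 + 47*c + 14)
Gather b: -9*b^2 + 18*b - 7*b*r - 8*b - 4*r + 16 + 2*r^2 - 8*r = -9*b^2 + b*(10 - 7*r) + 2*r^2 - 12*r + 16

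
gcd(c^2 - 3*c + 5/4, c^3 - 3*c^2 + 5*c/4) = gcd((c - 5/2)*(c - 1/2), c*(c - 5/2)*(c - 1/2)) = c^2 - 3*c + 5/4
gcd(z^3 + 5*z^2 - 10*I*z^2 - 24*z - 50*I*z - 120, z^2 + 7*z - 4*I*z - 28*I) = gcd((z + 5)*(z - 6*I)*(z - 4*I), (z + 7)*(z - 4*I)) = z - 4*I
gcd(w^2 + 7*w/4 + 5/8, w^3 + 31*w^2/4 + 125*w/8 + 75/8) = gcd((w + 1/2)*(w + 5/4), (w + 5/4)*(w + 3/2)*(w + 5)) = w + 5/4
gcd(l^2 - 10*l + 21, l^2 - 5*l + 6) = l - 3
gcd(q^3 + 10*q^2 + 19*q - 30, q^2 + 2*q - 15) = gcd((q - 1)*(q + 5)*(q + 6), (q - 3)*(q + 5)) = q + 5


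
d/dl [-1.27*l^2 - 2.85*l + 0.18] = -2.54*l - 2.85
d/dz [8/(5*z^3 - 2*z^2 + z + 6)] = 8*(-15*z^2 + 4*z - 1)/(5*z^3 - 2*z^2 + z + 6)^2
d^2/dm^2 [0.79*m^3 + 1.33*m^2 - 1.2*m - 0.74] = 4.74*m + 2.66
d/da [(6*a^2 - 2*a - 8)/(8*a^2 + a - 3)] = 2*(11*a^2 + 46*a + 7)/(64*a^4 + 16*a^3 - 47*a^2 - 6*a + 9)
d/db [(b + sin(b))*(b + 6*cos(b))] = -(b + sin(b))*(6*sin(b) - 1) + (b + 6*cos(b))*(cos(b) + 1)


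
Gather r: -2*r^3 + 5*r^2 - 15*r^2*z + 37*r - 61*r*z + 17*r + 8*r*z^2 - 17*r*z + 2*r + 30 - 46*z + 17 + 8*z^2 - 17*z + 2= -2*r^3 + r^2*(5 - 15*z) + r*(8*z^2 - 78*z + 56) + 8*z^2 - 63*z + 49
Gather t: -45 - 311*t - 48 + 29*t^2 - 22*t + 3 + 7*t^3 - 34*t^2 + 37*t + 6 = 7*t^3 - 5*t^2 - 296*t - 84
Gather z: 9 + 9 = 18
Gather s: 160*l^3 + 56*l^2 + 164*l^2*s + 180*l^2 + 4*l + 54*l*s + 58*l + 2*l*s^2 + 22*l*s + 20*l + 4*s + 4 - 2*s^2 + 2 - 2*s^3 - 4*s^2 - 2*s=160*l^3 + 236*l^2 + 82*l - 2*s^3 + s^2*(2*l - 6) + s*(164*l^2 + 76*l + 2) + 6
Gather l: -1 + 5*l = 5*l - 1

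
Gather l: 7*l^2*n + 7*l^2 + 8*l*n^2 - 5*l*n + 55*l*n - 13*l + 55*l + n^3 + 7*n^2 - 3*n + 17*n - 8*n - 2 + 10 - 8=l^2*(7*n + 7) + l*(8*n^2 + 50*n + 42) + n^3 + 7*n^2 + 6*n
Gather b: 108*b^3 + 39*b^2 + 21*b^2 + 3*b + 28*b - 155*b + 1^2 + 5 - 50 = 108*b^3 + 60*b^2 - 124*b - 44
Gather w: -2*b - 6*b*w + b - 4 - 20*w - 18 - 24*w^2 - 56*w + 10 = -b - 24*w^2 + w*(-6*b - 76) - 12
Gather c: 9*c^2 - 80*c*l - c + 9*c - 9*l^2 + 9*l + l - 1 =9*c^2 + c*(8 - 80*l) - 9*l^2 + 10*l - 1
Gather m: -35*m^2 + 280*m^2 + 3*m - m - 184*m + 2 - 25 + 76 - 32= 245*m^2 - 182*m + 21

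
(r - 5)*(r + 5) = r^2 - 25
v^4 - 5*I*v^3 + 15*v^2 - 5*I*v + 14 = (v - 7*I)*(v - I)*(v + I)*(v + 2*I)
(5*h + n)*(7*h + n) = 35*h^2 + 12*h*n + n^2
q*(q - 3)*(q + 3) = q^3 - 9*q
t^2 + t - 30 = (t - 5)*(t + 6)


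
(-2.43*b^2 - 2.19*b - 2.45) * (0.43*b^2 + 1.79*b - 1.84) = -1.0449*b^4 - 5.2914*b^3 - 0.5024*b^2 - 0.3559*b + 4.508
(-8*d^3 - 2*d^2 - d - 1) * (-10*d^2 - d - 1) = 80*d^5 + 28*d^4 + 20*d^3 + 13*d^2 + 2*d + 1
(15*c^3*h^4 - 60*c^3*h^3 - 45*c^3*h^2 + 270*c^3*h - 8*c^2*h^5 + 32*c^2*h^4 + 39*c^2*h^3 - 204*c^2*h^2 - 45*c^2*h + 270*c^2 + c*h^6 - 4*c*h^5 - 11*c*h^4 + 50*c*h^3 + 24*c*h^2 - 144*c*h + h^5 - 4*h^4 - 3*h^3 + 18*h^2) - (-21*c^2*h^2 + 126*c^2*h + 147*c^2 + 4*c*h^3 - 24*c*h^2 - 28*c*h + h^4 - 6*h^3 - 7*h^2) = 15*c^3*h^4 - 60*c^3*h^3 - 45*c^3*h^2 + 270*c^3*h - 8*c^2*h^5 + 32*c^2*h^4 + 39*c^2*h^3 - 183*c^2*h^2 - 171*c^2*h + 123*c^2 + c*h^6 - 4*c*h^5 - 11*c*h^4 + 46*c*h^3 + 48*c*h^2 - 116*c*h + h^5 - 5*h^4 + 3*h^3 + 25*h^2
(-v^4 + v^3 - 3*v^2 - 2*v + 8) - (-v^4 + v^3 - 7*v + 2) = -3*v^2 + 5*v + 6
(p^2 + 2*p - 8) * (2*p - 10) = 2*p^3 - 6*p^2 - 36*p + 80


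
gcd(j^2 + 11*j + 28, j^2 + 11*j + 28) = j^2 + 11*j + 28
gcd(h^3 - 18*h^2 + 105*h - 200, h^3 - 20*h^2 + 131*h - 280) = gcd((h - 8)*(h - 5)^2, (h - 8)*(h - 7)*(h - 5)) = h^2 - 13*h + 40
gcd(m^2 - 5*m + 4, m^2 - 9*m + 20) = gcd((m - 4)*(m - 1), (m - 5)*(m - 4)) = m - 4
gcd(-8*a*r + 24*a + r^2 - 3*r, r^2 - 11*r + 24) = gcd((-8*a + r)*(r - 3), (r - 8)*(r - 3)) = r - 3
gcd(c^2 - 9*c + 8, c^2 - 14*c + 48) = c - 8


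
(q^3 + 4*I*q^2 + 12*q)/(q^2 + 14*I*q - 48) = q*(q - 2*I)/(q + 8*I)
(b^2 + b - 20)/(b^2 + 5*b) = (b - 4)/b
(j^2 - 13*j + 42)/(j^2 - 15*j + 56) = (j - 6)/(j - 8)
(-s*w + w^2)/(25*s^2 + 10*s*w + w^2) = w*(-s + w)/(25*s^2 + 10*s*w + w^2)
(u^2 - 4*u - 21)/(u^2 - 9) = (u - 7)/(u - 3)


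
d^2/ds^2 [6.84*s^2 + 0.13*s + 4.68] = 13.6800000000000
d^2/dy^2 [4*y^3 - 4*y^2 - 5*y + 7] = 24*y - 8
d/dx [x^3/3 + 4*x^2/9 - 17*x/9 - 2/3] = x^2 + 8*x/9 - 17/9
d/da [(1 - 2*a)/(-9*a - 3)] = 5/(3*(9*a^2 + 6*a + 1))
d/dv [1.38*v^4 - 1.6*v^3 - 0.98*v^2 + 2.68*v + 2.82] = 5.52*v^3 - 4.8*v^2 - 1.96*v + 2.68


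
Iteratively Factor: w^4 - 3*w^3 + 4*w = (w)*(w^3 - 3*w^2 + 4) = w*(w - 2)*(w^2 - w - 2) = w*(w - 2)^2*(w + 1)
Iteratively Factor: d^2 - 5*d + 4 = (d - 4)*(d - 1)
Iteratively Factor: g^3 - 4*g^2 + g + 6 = (g - 3)*(g^2 - g - 2) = (g - 3)*(g - 2)*(g + 1)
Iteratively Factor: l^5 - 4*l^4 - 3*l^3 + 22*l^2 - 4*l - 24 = (l - 3)*(l^4 - l^3 - 6*l^2 + 4*l + 8) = (l - 3)*(l + 2)*(l^3 - 3*l^2 + 4) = (l - 3)*(l - 2)*(l + 2)*(l^2 - l - 2) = (l - 3)*(l - 2)^2*(l + 2)*(l + 1)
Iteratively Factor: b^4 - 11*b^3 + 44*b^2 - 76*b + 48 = (b - 3)*(b^3 - 8*b^2 + 20*b - 16) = (b - 3)*(b - 2)*(b^2 - 6*b + 8) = (b - 3)*(b - 2)^2*(b - 4)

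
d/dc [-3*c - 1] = -3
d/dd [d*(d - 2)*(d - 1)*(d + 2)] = 4*d^3 - 3*d^2 - 8*d + 4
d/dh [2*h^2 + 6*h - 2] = 4*h + 6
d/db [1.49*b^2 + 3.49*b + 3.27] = 2.98*b + 3.49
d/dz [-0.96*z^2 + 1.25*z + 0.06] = 1.25 - 1.92*z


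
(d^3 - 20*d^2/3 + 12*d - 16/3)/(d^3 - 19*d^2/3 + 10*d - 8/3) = (3*d - 2)/(3*d - 1)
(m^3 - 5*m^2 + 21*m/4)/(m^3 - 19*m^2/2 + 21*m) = (m - 3/2)/(m - 6)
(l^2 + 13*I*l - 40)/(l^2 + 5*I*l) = (l + 8*I)/l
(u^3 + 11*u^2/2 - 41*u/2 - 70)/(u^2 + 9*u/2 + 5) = (u^2 + 3*u - 28)/(u + 2)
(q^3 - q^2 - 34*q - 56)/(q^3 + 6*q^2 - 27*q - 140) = (q^2 - 5*q - 14)/(q^2 + 2*q - 35)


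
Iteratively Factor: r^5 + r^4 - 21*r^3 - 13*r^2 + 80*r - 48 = (r + 4)*(r^4 - 3*r^3 - 9*r^2 + 23*r - 12) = (r - 1)*(r + 4)*(r^3 - 2*r^2 - 11*r + 12) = (r - 1)^2*(r + 4)*(r^2 - r - 12) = (r - 1)^2*(r + 3)*(r + 4)*(r - 4)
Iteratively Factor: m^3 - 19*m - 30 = (m - 5)*(m^2 + 5*m + 6) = (m - 5)*(m + 3)*(m + 2)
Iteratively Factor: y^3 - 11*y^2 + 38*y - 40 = (y - 4)*(y^2 - 7*y + 10) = (y - 5)*(y - 4)*(y - 2)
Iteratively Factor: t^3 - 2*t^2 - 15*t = (t + 3)*(t^2 - 5*t) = t*(t + 3)*(t - 5)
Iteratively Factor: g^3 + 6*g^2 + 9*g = (g + 3)*(g^2 + 3*g) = g*(g + 3)*(g + 3)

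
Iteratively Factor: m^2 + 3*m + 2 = (m + 2)*(m + 1)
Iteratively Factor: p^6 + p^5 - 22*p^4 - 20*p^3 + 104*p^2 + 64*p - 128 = (p - 1)*(p^5 + 2*p^4 - 20*p^3 - 40*p^2 + 64*p + 128) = (p - 1)*(p + 2)*(p^4 - 20*p^2 + 64) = (p - 1)*(p + 2)*(p + 4)*(p^3 - 4*p^2 - 4*p + 16) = (p - 1)*(p + 2)^2*(p + 4)*(p^2 - 6*p + 8) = (p - 4)*(p - 1)*(p + 2)^2*(p + 4)*(p - 2)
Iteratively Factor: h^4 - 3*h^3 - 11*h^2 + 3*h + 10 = (h + 2)*(h^3 - 5*h^2 - h + 5) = (h - 5)*(h + 2)*(h^2 - 1) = (h - 5)*(h + 1)*(h + 2)*(h - 1)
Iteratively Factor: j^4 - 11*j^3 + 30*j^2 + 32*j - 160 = (j + 2)*(j^3 - 13*j^2 + 56*j - 80) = (j - 4)*(j + 2)*(j^2 - 9*j + 20) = (j - 4)^2*(j + 2)*(j - 5)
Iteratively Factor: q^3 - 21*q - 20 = (q - 5)*(q^2 + 5*q + 4) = (q - 5)*(q + 4)*(q + 1)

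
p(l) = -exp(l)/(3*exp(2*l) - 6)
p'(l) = -exp(l)/(3*exp(2*l) - 6) + 6*exp(3*l)/(3*exp(2*l) - 6)^2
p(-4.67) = 0.00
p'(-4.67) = 0.00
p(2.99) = -0.02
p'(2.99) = 0.02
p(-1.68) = 0.03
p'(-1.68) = 0.03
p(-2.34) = 0.02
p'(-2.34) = 0.02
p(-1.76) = 0.03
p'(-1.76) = 0.03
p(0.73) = -0.30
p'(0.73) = 0.82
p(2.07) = -0.04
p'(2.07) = 0.05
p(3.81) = -0.01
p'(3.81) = 0.01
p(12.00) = 0.00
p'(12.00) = 0.00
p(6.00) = 0.00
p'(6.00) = 0.00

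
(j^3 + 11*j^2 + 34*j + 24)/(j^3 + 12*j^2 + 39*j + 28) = (j + 6)/(j + 7)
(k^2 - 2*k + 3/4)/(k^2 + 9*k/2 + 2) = (4*k^2 - 8*k + 3)/(2*(2*k^2 + 9*k + 4))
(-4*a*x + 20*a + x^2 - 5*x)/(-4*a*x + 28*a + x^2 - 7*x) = (x - 5)/(x - 7)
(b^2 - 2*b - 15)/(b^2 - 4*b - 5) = (b + 3)/(b + 1)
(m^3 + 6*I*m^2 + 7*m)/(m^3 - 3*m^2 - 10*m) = (m^2 + 6*I*m + 7)/(m^2 - 3*m - 10)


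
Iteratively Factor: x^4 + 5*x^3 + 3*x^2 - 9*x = (x)*(x^3 + 5*x^2 + 3*x - 9) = x*(x + 3)*(x^2 + 2*x - 3) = x*(x - 1)*(x + 3)*(x + 3)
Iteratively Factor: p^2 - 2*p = (p - 2)*(p)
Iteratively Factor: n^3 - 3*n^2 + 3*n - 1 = (n - 1)*(n^2 - 2*n + 1) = (n - 1)^2*(n - 1)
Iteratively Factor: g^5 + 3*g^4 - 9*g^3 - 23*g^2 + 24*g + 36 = (g - 2)*(g^4 + 5*g^3 + g^2 - 21*g - 18) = (g - 2)^2*(g^3 + 7*g^2 + 15*g + 9) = (g - 2)^2*(g + 3)*(g^2 + 4*g + 3) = (g - 2)^2*(g + 1)*(g + 3)*(g + 3)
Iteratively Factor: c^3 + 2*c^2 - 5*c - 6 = (c + 1)*(c^2 + c - 6) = (c - 2)*(c + 1)*(c + 3)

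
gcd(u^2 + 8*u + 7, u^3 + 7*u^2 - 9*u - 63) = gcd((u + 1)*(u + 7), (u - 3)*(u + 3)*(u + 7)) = u + 7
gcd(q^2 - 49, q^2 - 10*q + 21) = q - 7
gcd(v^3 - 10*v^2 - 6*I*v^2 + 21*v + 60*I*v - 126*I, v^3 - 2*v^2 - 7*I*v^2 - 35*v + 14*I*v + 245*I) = v - 7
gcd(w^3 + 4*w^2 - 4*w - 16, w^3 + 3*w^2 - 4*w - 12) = w^2 - 4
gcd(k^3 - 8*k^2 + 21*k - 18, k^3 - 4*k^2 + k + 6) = k^2 - 5*k + 6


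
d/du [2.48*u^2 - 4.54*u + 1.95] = 4.96*u - 4.54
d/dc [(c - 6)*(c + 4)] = 2*c - 2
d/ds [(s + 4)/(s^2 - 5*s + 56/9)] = 9*(-9*s^2 - 72*s + 236)/(81*s^4 - 810*s^3 + 3033*s^2 - 5040*s + 3136)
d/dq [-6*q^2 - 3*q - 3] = -12*q - 3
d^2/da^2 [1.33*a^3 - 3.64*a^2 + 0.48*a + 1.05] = 7.98*a - 7.28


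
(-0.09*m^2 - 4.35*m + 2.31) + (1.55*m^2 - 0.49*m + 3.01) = 1.46*m^2 - 4.84*m + 5.32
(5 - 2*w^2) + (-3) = 2 - 2*w^2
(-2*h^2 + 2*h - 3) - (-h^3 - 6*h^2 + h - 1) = h^3 + 4*h^2 + h - 2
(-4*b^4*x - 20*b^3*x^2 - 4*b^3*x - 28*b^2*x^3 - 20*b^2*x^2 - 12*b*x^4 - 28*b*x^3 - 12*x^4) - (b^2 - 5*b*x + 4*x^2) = -4*b^4*x - 20*b^3*x^2 - 4*b^3*x - 28*b^2*x^3 - 20*b^2*x^2 - b^2 - 12*b*x^4 - 28*b*x^3 + 5*b*x - 12*x^4 - 4*x^2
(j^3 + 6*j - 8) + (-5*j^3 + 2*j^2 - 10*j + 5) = -4*j^3 + 2*j^2 - 4*j - 3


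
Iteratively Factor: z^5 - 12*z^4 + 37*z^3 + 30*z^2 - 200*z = (z - 5)*(z^4 - 7*z^3 + 2*z^2 + 40*z) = (z - 5)^2*(z^3 - 2*z^2 - 8*z) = z*(z - 5)^2*(z^2 - 2*z - 8) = z*(z - 5)^2*(z + 2)*(z - 4)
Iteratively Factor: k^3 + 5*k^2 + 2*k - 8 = (k + 2)*(k^2 + 3*k - 4) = (k + 2)*(k + 4)*(k - 1)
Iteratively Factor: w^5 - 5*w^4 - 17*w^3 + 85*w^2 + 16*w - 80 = (w + 1)*(w^4 - 6*w^3 - 11*w^2 + 96*w - 80) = (w - 4)*(w + 1)*(w^3 - 2*w^2 - 19*w + 20) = (w - 4)*(w - 1)*(w + 1)*(w^2 - w - 20) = (w - 4)*(w - 1)*(w + 1)*(w + 4)*(w - 5)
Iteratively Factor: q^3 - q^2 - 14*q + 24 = (q - 3)*(q^2 + 2*q - 8) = (q - 3)*(q - 2)*(q + 4)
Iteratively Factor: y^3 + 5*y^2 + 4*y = (y + 4)*(y^2 + y) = (y + 1)*(y + 4)*(y)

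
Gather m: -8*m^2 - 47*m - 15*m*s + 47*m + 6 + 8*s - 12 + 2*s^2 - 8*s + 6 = -8*m^2 - 15*m*s + 2*s^2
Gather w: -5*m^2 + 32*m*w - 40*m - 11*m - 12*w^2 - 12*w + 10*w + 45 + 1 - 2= -5*m^2 - 51*m - 12*w^2 + w*(32*m - 2) + 44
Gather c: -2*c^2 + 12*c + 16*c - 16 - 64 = -2*c^2 + 28*c - 80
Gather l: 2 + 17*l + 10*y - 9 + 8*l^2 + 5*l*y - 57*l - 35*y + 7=8*l^2 + l*(5*y - 40) - 25*y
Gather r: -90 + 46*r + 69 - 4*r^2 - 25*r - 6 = -4*r^2 + 21*r - 27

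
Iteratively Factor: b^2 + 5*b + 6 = (b + 2)*(b + 3)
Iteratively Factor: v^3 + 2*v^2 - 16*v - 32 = (v - 4)*(v^2 + 6*v + 8) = (v - 4)*(v + 2)*(v + 4)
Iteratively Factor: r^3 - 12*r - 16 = (r + 2)*(r^2 - 2*r - 8) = (r + 2)^2*(r - 4)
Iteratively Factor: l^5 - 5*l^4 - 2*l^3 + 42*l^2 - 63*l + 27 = (l - 1)*(l^4 - 4*l^3 - 6*l^2 + 36*l - 27) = (l - 1)*(l + 3)*(l^3 - 7*l^2 + 15*l - 9) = (l - 1)^2*(l + 3)*(l^2 - 6*l + 9) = (l - 3)*(l - 1)^2*(l + 3)*(l - 3)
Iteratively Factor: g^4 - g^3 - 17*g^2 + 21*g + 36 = (g + 1)*(g^3 - 2*g^2 - 15*g + 36) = (g - 3)*(g + 1)*(g^2 + g - 12) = (g - 3)*(g + 1)*(g + 4)*(g - 3)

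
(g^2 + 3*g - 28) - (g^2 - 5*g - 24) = 8*g - 4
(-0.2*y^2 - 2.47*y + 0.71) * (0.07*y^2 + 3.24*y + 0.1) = -0.014*y^4 - 0.8209*y^3 - 7.9731*y^2 + 2.0534*y + 0.071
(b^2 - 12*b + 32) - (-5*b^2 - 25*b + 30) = 6*b^2 + 13*b + 2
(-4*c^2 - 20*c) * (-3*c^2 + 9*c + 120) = 12*c^4 + 24*c^3 - 660*c^2 - 2400*c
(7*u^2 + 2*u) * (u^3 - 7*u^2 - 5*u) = 7*u^5 - 47*u^4 - 49*u^3 - 10*u^2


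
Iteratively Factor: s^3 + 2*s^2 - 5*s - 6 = (s + 3)*(s^2 - s - 2) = (s - 2)*(s + 3)*(s + 1)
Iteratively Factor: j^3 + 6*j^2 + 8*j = (j)*(j^2 + 6*j + 8) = j*(j + 4)*(j + 2)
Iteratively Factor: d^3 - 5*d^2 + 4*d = (d - 4)*(d^2 - d) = (d - 4)*(d - 1)*(d)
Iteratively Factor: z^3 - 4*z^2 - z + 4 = (z - 1)*(z^2 - 3*z - 4) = (z - 1)*(z + 1)*(z - 4)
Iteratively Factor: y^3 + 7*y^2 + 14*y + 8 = (y + 4)*(y^2 + 3*y + 2) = (y + 1)*(y + 4)*(y + 2)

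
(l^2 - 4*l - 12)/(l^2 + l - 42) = (l + 2)/(l + 7)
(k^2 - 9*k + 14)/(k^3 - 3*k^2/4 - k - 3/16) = 16*(-k^2 + 9*k - 14)/(-16*k^3 + 12*k^2 + 16*k + 3)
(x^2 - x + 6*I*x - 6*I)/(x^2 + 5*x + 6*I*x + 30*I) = (x - 1)/(x + 5)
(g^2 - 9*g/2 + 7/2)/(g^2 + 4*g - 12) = (2*g^2 - 9*g + 7)/(2*(g^2 + 4*g - 12))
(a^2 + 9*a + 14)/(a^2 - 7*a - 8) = (a^2 + 9*a + 14)/(a^2 - 7*a - 8)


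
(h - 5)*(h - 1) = h^2 - 6*h + 5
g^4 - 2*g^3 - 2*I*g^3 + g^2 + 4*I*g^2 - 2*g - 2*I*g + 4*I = (g - 2)*(g - 2*I)*(g - I)*(g + I)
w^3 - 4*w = w*(w - 2)*(w + 2)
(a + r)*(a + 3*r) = a^2 + 4*a*r + 3*r^2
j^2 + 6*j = j*(j + 6)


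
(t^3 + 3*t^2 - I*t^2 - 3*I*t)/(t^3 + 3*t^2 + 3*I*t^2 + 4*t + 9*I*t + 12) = t/(t + 4*I)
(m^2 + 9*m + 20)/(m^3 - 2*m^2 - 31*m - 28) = (m + 5)/(m^2 - 6*m - 7)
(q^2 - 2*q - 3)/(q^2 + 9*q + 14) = (q^2 - 2*q - 3)/(q^2 + 9*q + 14)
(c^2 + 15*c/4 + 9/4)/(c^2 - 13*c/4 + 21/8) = 2*(4*c^2 + 15*c + 9)/(8*c^2 - 26*c + 21)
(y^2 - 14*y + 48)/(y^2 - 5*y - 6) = (y - 8)/(y + 1)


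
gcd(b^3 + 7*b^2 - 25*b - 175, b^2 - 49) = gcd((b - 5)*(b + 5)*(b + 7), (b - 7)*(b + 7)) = b + 7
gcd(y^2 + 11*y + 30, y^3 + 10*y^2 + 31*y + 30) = y + 5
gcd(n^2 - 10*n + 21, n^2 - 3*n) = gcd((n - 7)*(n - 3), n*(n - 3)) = n - 3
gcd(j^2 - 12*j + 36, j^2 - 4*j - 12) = j - 6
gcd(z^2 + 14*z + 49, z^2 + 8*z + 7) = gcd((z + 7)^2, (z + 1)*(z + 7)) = z + 7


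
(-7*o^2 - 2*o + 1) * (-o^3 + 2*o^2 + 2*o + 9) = 7*o^5 - 12*o^4 - 19*o^3 - 65*o^2 - 16*o + 9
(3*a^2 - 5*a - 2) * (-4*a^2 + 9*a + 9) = -12*a^4 + 47*a^3 - 10*a^2 - 63*a - 18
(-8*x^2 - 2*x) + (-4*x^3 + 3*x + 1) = -4*x^3 - 8*x^2 + x + 1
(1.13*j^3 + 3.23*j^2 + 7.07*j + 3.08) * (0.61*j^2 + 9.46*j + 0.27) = 0.6893*j^5 + 12.6601*j^4 + 35.1736*j^3 + 69.6331*j^2 + 31.0457*j + 0.8316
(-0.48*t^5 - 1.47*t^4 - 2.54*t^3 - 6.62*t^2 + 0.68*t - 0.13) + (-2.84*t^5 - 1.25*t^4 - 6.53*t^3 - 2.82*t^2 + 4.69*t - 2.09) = -3.32*t^5 - 2.72*t^4 - 9.07*t^3 - 9.44*t^2 + 5.37*t - 2.22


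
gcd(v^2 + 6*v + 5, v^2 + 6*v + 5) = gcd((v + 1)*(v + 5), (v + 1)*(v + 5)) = v^2 + 6*v + 5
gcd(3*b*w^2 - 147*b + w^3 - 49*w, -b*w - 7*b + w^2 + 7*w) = w + 7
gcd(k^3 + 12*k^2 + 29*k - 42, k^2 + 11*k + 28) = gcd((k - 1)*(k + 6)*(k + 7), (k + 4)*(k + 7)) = k + 7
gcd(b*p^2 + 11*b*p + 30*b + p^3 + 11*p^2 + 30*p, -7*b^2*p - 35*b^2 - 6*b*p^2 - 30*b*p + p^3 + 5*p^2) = b*p + 5*b + p^2 + 5*p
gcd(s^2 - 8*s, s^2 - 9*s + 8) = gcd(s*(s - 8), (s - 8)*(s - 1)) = s - 8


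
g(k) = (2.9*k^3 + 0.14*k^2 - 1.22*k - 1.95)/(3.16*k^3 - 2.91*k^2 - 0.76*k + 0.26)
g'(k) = (-9.48*k^2 + 5.82*k + 0.76)*(2.9*k^3 + 0.14*k^2 - 1.22*k - 1.95)/(3.16*k^3 - 2.91*k^2 - 0.76*k + 0.26)^2 + (8.7*k^2 + 0.28*k - 1.22)/(3.16*k^3 - 2.91*k^2 - 0.76*k + 0.26) = (-3.5527136788005e-15*k^5 - 8.8814*k^4 + 3.3024*k^3 + 17.0914*k^2 - 11.2762*k - 1.7992)/(9.9856*k^6 - 18.3912*k^5 + 3.6649*k^4 + 6.0664*k^3 - 0.9356*k^2 - 0.3952*k + 0.0676)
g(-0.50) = 3.46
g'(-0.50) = 30.69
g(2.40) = 1.42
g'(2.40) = -0.28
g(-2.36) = 0.65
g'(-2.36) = -0.06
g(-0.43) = 8.05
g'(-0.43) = 137.63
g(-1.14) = 0.64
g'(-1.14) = 0.25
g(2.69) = 1.35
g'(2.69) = -0.21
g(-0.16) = -5.99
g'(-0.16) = 4.89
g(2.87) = 1.32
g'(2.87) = -0.18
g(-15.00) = 0.86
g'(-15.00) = -0.00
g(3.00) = 1.29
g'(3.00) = -0.16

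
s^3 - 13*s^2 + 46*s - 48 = (s - 8)*(s - 3)*(s - 2)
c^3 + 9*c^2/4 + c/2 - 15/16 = (c - 1/2)*(c + 5/4)*(c + 3/2)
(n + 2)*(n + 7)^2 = n^3 + 16*n^2 + 77*n + 98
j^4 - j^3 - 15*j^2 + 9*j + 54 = (j - 3)^2*(j + 2)*(j + 3)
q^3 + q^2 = q^2*(q + 1)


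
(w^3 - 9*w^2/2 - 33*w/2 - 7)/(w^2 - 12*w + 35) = (w^2 + 5*w/2 + 1)/(w - 5)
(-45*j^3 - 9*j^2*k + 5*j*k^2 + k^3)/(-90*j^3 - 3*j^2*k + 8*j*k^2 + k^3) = (3*j + k)/(6*j + k)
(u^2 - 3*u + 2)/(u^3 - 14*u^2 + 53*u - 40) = (u - 2)/(u^2 - 13*u + 40)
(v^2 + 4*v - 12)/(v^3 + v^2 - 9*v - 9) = (v^2 + 4*v - 12)/(v^3 + v^2 - 9*v - 9)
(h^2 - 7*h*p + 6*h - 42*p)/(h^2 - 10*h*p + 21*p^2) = (-h - 6)/(-h + 3*p)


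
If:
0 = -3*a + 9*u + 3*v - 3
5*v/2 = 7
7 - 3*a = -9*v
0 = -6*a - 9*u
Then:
No Solution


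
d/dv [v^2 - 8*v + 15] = 2*v - 8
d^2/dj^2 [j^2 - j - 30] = 2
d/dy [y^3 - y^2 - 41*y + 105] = 3*y^2 - 2*y - 41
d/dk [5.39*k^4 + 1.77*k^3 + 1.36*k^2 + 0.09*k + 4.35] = 21.56*k^3 + 5.31*k^2 + 2.72*k + 0.09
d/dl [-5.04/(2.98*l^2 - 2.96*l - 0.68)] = (30.0384*l - 14.9184)/(-2.98*l^2 + 2.96*l + 0.68)^2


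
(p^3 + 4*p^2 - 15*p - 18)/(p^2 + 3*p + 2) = (p^2 + 3*p - 18)/(p + 2)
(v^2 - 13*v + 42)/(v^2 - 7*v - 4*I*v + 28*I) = (v - 6)/(v - 4*I)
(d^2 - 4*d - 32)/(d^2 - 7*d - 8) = (d + 4)/(d + 1)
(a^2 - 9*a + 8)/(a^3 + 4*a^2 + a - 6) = (a - 8)/(a^2 + 5*a + 6)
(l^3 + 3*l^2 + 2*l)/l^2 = l + 3 + 2/l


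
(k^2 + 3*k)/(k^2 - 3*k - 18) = k/(k - 6)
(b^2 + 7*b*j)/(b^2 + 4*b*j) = (b + 7*j)/(b + 4*j)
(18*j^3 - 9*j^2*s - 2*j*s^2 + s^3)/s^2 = 18*j^3/s^2 - 9*j^2/s - 2*j + s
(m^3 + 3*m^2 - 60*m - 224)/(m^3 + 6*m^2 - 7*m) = (m^2 - 4*m - 32)/(m*(m - 1))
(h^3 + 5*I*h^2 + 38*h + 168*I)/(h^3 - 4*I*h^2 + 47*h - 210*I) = (h + 4*I)/(h - 5*I)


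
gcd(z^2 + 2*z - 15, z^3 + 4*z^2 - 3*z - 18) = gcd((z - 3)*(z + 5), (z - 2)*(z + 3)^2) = 1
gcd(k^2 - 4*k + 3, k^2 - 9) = k - 3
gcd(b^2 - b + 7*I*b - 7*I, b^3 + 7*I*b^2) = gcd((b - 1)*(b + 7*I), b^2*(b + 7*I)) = b + 7*I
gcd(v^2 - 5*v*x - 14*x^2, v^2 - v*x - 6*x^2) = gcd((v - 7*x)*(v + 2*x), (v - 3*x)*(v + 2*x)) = v + 2*x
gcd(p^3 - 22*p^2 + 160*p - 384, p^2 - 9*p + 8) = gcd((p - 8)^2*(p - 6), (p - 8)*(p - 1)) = p - 8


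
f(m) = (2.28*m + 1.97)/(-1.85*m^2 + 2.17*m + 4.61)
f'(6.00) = 0.08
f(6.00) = -0.32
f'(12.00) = 0.01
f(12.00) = -0.12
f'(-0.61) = 0.50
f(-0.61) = 0.22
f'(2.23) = 699.73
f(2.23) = 28.30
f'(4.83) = 0.18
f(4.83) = -0.46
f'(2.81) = 3.95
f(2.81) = -2.15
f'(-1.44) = 0.81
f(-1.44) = 0.56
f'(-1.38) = 1.16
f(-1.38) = 0.62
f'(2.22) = 450.00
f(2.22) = 22.69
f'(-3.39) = 0.05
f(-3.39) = 0.24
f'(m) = (2.28*m + 1.97)*(3.7*m - 2.17)/(-1.85*m^2 + 2.17*m + 4.61)^2 + 2.28/(-1.85*m^2 + 2.17*m + 4.61)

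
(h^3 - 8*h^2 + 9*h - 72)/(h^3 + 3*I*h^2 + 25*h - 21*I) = (h^2 + h*(-8 + 3*I) - 24*I)/(h^2 + 6*I*h + 7)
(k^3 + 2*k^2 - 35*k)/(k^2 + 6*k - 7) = k*(k - 5)/(k - 1)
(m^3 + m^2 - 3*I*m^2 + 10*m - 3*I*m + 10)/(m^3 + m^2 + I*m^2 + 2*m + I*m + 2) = (m - 5*I)/(m - I)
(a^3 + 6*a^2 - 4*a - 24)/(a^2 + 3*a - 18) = (a^2 - 4)/(a - 3)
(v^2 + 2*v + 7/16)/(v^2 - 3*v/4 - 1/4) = (v + 7/4)/(v - 1)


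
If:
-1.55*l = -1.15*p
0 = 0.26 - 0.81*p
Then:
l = 0.24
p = 0.32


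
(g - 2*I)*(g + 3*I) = g^2 + I*g + 6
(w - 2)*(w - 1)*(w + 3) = w^3 - 7*w + 6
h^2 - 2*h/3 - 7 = (h - 3)*(h + 7/3)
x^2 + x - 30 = (x - 5)*(x + 6)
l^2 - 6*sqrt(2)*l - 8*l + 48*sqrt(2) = (l - 8)*(l - 6*sqrt(2))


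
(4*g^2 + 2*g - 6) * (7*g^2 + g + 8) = 28*g^4 + 18*g^3 - 8*g^2 + 10*g - 48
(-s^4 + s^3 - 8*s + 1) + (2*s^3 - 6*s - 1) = -s^4 + 3*s^3 - 14*s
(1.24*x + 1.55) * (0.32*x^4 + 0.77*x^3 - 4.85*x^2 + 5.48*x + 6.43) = 0.3968*x^5 + 1.4508*x^4 - 4.8205*x^3 - 0.7223*x^2 + 16.4672*x + 9.9665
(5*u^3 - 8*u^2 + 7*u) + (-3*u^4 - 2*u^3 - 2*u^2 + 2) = -3*u^4 + 3*u^3 - 10*u^2 + 7*u + 2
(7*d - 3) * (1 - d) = -7*d^2 + 10*d - 3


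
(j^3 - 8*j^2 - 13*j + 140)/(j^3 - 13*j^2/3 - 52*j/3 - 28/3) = 3*(j^2 - j - 20)/(3*j^2 + 8*j + 4)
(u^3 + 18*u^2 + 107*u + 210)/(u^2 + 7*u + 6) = (u^2 + 12*u + 35)/(u + 1)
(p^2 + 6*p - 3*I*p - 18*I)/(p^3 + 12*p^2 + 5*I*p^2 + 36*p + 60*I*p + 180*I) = (p - 3*I)/(p^2 + p*(6 + 5*I) + 30*I)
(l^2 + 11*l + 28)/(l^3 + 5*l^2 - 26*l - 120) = (l + 7)/(l^2 + l - 30)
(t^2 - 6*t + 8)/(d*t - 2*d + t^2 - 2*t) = (t - 4)/(d + t)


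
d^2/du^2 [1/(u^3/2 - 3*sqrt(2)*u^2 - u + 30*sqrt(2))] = 4*(3*(-u + 2*sqrt(2))*(u^3 - 6*sqrt(2)*u^2 - 2*u + 60*sqrt(2)) + (-3*u^2 + 12*sqrt(2)*u + 2)^2)/(u^3 - 6*sqrt(2)*u^2 - 2*u + 60*sqrt(2))^3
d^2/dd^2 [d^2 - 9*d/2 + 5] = 2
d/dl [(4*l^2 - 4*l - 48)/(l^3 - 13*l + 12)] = 4*((2*l - 1)*(l^3 - 13*l + 12) + (3*l^2 - 13)*(-l^2 + l + 12))/(l^3 - 13*l + 12)^2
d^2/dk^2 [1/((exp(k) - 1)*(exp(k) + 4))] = (4*exp(3*k) + 9*exp(2*k) + 25*exp(k) + 12)*exp(k)/(exp(6*k) + 9*exp(5*k) + 15*exp(4*k) - 45*exp(3*k) - 60*exp(2*k) + 144*exp(k) - 64)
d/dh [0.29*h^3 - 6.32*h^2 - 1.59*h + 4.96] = 0.87*h^2 - 12.64*h - 1.59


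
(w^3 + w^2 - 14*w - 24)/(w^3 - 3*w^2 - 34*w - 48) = (w - 4)/(w - 8)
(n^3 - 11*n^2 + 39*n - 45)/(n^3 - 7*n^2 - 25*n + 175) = (n^2 - 6*n + 9)/(n^2 - 2*n - 35)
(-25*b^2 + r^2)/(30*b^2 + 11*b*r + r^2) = (-5*b + r)/(6*b + r)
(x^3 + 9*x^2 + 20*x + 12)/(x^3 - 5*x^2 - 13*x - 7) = (x^2 + 8*x + 12)/(x^2 - 6*x - 7)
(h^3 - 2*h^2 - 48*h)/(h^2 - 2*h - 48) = h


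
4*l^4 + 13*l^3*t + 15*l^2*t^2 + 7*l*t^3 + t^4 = (l + t)^3*(4*l + t)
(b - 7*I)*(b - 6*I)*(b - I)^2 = b^4 - 15*I*b^3 - 69*b^2 + 97*I*b + 42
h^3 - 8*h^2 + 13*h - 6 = (h - 6)*(h - 1)^2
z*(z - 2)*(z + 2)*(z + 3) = z^4 + 3*z^3 - 4*z^2 - 12*z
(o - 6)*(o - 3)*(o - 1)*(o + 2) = o^4 - 8*o^3 + 7*o^2 + 36*o - 36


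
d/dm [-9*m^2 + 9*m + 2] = 9 - 18*m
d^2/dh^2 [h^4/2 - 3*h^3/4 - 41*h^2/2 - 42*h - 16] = 6*h^2 - 9*h/2 - 41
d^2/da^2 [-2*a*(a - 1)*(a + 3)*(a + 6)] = -24*a^2 - 96*a - 36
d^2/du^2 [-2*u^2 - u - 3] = -4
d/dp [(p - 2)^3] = 3*(p - 2)^2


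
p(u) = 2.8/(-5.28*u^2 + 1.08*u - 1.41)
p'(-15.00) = -0.00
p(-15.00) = -0.00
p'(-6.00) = -0.00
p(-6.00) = -0.01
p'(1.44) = 0.34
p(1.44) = -0.26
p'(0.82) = 1.28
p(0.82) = -0.69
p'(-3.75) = -0.02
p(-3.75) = -0.04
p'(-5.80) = -0.01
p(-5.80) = -0.02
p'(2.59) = 0.06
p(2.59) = -0.08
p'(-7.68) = -0.00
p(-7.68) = -0.01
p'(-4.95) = -0.01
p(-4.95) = -0.02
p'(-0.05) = -2.06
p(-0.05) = -1.90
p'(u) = 2.8*(10.56*u - 1.08)/(-5.28*u^2 + 1.08*u - 1.41)^2 = (29.568*u - 3.024)/(5.28*u^2 - 1.08*u + 1.41)^2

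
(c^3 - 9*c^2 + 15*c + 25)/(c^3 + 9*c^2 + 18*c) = (c^3 - 9*c^2 + 15*c + 25)/(c*(c^2 + 9*c + 18))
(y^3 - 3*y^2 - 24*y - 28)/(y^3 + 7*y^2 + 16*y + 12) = (y - 7)/(y + 3)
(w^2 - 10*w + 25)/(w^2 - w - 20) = (w - 5)/(w + 4)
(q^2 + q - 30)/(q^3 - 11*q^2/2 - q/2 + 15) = 2*(q + 6)/(2*q^2 - q - 6)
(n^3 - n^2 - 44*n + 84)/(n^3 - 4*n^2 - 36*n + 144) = (n^2 + 5*n - 14)/(n^2 + 2*n - 24)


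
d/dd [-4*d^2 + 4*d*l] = -8*d + 4*l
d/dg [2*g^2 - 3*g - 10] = 4*g - 3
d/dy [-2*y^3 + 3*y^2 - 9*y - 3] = -6*y^2 + 6*y - 9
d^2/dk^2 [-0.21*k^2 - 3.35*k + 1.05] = -0.420000000000000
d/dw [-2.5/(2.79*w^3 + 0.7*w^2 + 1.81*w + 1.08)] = (20.925*w^2 + 3.5*w + 4.525)/(2.79*w^3 + 0.7*w^2 + 1.81*w + 1.08)^2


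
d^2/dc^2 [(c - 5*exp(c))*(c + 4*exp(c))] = -c*exp(c) - 80*exp(2*c) - 2*exp(c) + 2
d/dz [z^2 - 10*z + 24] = 2*z - 10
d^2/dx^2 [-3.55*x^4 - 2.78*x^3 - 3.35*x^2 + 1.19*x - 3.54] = -42.6*x^2 - 16.68*x - 6.7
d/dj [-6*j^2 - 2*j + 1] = -12*j - 2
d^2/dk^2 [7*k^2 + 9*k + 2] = 14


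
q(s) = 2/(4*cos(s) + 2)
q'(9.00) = 1.22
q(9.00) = -1.22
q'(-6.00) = 0.07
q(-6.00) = 0.34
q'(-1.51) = -1.59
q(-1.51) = 0.89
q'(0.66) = 0.18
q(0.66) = 0.39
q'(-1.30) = -0.82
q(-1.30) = 0.65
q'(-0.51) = -0.13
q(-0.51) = 0.36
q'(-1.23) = -0.68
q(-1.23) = 0.60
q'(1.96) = 31.83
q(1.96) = 4.15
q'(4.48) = -6.69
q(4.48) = 1.85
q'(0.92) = 0.33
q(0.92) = 0.45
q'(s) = 8*sin(s)/(4*cos(s) + 2)^2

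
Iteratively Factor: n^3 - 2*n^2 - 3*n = (n - 3)*(n^2 + n) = n*(n - 3)*(n + 1)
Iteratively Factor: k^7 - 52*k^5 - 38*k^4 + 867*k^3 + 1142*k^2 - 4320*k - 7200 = (k + 4)*(k^6 - 4*k^5 - 36*k^4 + 106*k^3 + 443*k^2 - 630*k - 1800) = (k - 3)*(k + 4)*(k^5 - k^4 - 39*k^3 - 11*k^2 + 410*k + 600) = (k - 3)*(k + 4)^2*(k^4 - 5*k^3 - 19*k^2 + 65*k + 150) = (k - 5)*(k - 3)*(k + 4)^2*(k^3 - 19*k - 30) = (k - 5)*(k - 3)*(k + 3)*(k + 4)^2*(k^2 - 3*k - 10) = (k - 5)*(k - 3)*(k + 2)*(k + 3)*(k + 4)^2*(k - 5)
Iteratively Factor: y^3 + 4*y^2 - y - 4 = (y - 1)*(y^2 + 5*y + 4) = (y - 1)*(y + 1)*(y + 4)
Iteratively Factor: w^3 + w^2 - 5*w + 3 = (w - 1)*(w^2 + 2*w - 3) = (w - 1)^2*(w + 3)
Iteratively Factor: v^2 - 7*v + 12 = (v - 4)*(v - 3)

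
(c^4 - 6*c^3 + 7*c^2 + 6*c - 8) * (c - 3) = c^5 - 9*c^4 + 25*c^3 - 15*c^2 - 26*c + 24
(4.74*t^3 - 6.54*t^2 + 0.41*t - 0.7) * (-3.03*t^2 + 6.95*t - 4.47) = -14.3622*t^5 + 52.7592*t^4 - 67.8831*t^3 + 34.2043*t^2 - 6.6977*t + 3.129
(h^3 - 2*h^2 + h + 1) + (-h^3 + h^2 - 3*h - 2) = -h^2 - 2*h - 1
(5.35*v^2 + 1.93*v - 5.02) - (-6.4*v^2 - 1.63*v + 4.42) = 11.75*v^2 + 3.56*v - 9.44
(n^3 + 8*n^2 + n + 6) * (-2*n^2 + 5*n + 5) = -2*n^5 - 11*n^4 + 43*n^3 + 33*n^2 + 35*n + 30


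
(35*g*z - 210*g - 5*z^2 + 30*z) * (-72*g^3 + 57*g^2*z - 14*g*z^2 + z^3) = -2520*g^4*z + 15120*g^4 + 2355*g^3*z^2 - 14130*g^3*z - 775*g^2*z^3 + 4650*g^2*z^2 + 105*g*z^4 - 630*g*z^3 - 5*z^5 + 30*z^4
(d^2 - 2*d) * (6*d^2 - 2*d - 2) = 6*d^4 - 14*d^3 + 2*d^2 + 4*d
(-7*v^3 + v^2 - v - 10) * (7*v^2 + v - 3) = -49*v^5 + 15*v^3 - 74*v^2 - 7*v + 30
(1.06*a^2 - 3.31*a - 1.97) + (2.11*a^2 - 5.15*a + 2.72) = 3.17*a^2 - 8.46*a + 0.75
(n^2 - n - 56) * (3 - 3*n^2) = -3*n^4 + 3*n^3 + 171*n^2 - 3*n - 168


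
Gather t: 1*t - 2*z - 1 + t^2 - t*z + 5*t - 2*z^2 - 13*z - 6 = t^2 + t*(6 - z) - 2*z^2 - 15*z - 7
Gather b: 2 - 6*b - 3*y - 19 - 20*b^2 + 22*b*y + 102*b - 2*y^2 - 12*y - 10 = -20*b^2 + b*(22*y + 96) - 2*y^2 - 15*y - 27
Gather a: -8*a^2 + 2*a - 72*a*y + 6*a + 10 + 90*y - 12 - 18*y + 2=-8*a^2 + a*(8 - 72*y) + 72*y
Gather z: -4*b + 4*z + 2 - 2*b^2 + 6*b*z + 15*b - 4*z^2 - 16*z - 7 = -2*b^2 + 11*b - 4*z^2 + z*(6*b - 12) - 5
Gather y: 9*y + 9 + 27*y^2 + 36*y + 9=27*y^2 + 45*y + 18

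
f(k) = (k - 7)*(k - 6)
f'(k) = 2*k - 13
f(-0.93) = 54.95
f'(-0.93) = -14.86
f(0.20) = 39.44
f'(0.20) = -12.60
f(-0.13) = 43.71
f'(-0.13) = -13.26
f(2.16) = 18.59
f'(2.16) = -8.68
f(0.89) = 31.22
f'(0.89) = -11.22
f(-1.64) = 66.01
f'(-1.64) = -16.28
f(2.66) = 14.50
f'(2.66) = -7.68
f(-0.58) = 49.88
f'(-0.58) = -14.16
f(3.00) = 12.00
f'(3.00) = -7.00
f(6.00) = 0.00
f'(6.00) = -1.00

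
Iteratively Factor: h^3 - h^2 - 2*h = (h - 2)*(h^2 + h) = h*(h - 2)*(h + 1)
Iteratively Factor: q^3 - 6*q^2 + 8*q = (q - 4)*(q^2 - 2*q) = q*(q - 4)*(q - 2)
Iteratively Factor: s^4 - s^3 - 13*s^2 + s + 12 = (s - 4)*(s^3 + 3*s^2 - s - 3) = (s - 4)*(s + 3)*(s^2 - 1) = (s - 4)*(s + 1)*(s + 3)*(s - 1)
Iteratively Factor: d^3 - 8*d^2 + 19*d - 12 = (d - 4)*(d^2 - 4*d + 3) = (d - 4)*(d - 1)*(d - 3)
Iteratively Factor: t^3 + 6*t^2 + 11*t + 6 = (t + 1)*(t^2 + 5*t + 6) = (t + 1)*(t + 2)*(t + 3)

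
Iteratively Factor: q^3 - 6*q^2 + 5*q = (q - 5)*(q^2 - q) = (q - 5)*(q - 1)*(q)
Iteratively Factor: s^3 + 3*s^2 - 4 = (s + 2)*(s^2 + s - 2) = (s + 2)^2*(s - 1)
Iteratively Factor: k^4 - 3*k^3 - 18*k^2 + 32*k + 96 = (k - 4)*(k^3 + k^2 - 14*k - 24) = (k - 4)^2*(k^2 + 5*k + 6) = (k - 4)^2*(k + 2)*(k + 3)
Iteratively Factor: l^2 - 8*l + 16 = (l - 4)*(l - 4)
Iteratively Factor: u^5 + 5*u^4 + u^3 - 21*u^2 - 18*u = (u + 3)*(u^4 + 2*u^3 - 5*u^2 - 6*u) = u*(u + 3)*(u^3 + 2*u^2 - 5*u - 6) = u*(u - 2)*(u + 3)*(u^2 + 4*u + 3) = u*(u - 2)*(u + 1)*(u + 3)*(u + 3)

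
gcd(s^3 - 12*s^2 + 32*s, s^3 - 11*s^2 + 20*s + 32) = s^2 - 12*s + 32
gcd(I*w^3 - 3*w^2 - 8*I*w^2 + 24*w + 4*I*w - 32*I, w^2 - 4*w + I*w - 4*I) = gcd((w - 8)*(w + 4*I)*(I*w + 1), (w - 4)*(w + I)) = 1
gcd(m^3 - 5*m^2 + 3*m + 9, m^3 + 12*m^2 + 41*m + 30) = m + 1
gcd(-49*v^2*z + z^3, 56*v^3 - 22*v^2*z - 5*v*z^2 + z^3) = -7*v + z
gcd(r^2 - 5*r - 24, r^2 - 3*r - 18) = r + 3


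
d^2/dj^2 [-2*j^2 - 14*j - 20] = -4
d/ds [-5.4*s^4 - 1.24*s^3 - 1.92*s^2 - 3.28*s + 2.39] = -21.6*s^3 - 3.72*s^2 - 3.84*s - 3.28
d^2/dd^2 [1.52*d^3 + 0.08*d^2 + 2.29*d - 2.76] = 9.12*d + 0.16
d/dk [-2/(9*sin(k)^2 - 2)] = 72*sin(2*k)/(5 - 9*cos(2*k))^2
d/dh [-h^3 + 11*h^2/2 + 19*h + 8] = -3*h^2 + 11*h + 19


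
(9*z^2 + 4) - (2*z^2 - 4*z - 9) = 7*z^2 + 4*z + 13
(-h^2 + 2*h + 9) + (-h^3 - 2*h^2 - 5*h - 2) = -h^3 - 3*h^2 - 3*h + 7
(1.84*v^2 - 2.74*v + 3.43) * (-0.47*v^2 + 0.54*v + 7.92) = -0.8648*v^4 + 2.2814*v^3 + 11.4811*v^2 - 19.8486*v + 27.1656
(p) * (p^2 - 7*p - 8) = p^3 - 7*p^2 - 8*p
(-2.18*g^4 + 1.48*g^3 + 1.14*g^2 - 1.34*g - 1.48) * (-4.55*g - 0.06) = 9.919*g^5 - 6.6032*g^4 - 5.2758*g^3 + 6.0286*g^2 + 6.8144*g + 0.0888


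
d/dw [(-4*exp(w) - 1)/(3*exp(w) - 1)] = 7*exp(w)/(3*exp(w) - 1)^2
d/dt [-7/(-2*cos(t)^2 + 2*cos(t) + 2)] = 7*(2*cos(t) - 1)*sin(t)/(2*(sin(t)^2 + cos(t))^2)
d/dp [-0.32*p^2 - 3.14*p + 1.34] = -0.64*p - 3.14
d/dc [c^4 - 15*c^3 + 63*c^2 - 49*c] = 4*c^3 - 45*c^2 + 126*c - 49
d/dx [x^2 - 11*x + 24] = 2*x - 11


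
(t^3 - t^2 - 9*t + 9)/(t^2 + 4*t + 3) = (t^2 - 4*t + 3)/(t + 1)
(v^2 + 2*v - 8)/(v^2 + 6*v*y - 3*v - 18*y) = (v^2 + 2*v - 8)/(v^2 + 6*v*y - 3*v - 18*y)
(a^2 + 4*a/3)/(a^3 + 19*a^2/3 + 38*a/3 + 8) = a/(a^2 + 5*a + 6)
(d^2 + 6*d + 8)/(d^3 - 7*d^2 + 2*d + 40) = (d + 4)/(d^2 - 9*d + 20)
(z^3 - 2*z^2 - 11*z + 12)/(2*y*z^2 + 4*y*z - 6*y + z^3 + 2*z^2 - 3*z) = (z - 4)/(2*y + z)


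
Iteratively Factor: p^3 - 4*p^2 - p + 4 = (p + 1)*(p^2 - 5*p + 4) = (p - 1)*(p + 1)*(p - 4)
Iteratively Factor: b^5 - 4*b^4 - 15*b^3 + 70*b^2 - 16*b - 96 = (b + 4)*(b^4 - 8*b^3 + 17*b^2 + 2*b - 24) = (b - 2)*(b + 4)*(b^3 - 6*b^2 + 5*b + 12) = (b - 2)*(b + 1)*(b + 4)*(b^2 - 7*b + 12) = (b - 4)*(b - 2)*(b + 1)*(b + 4)*(b - 3)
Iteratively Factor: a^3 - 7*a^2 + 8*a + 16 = (a - 4)*(a^2 - 3*a - 4) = (a - 4)*(a + 1)*(a - 4)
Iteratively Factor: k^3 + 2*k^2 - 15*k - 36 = (k + 3)*(k^2 - k - 12) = (k - 4)*(k + 3)*(k + 3)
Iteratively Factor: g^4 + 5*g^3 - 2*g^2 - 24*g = (g + 4)*(g^3 + g^2 - 6*g) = g*(g + 4)*(g^2 + g - 6) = g*(g + 3)*(g + 4)*(g - 2)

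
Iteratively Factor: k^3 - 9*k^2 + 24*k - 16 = (k - 1)*(k^2 - 8*k + 16) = (k - 4)*(k - 1)*(k - 4)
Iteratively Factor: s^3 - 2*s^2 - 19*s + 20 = (s + 4)*(s^2 - 6*s + 5) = (s - 5)*(s + 4)*(s - 1)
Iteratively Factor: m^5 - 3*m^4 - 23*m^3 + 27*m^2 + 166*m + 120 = (m + 1)*(m^4 - 4*m^3 - 19*m^2 + 46*m + 120) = (m - 5)*(m + 1)*(m^3 + m^2 - 14*m - 24) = (m - 5)*(m + 1)*(m + 3)*(m^2 - 2*m - 8) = (m - 5)*(m - 4)*(m + 1)*(m + 3)*(m + 2)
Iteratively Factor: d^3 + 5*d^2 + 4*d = (d)*(d^2 + 5*d + 4) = d*(d + 4)*(d + 1)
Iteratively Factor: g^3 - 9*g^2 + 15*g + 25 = (g - 5)*(g^2 - 4*g - 5) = (g - 5)^2*(g + 1)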